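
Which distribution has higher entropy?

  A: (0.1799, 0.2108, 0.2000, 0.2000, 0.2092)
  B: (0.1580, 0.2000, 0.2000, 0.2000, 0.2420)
A

Both distributions are close to uniform, making this a harder comparison.

H(A) = 2.3197 bits
H(B) = 2.3091 bits

The distribution closer to uniform has higher entropy.
Answer: A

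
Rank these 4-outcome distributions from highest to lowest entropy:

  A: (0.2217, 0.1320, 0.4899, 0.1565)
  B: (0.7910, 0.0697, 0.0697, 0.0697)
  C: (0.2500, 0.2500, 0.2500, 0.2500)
C > A > B

Key insight: Entropy is maximized by uniform distributions and minimized by concentrated distributions.

- Uniform distributions have maximum entropy log₂(4) = 2.0000 bits
- The more "peaked" or concentrated a distribution, the lower its entropy

Entropies:
  H(A) = 1.7905 bits
  H(B) = 1.0708 bits
  H(C) = 2.0000 bits

Ranking: C > A > B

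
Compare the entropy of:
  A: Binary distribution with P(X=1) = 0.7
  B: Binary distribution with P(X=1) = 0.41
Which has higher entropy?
B

For binary distributions, entropy is maximized at p=0.5 and decreases as p moves toward 0 or 1.

H(A) = H(0.7) = 0.8813 bits
H(B) = H(0.41) = 0.9765 bits

Distribution B (p=0.41) is closer to uniform (p=0.5), so it has higher entropy.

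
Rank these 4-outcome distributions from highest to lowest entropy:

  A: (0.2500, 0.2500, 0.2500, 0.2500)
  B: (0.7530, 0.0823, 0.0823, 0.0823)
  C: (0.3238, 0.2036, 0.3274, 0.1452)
A > C > B

Key insight: Entropy is maximized by uniform distributions and minimized by concentrated distributions.

- Uniform distributions have maximum entropy log₂(4) = 2.0000 bits
- The more "peaked" or concentrated a distribution, the lower its entropy

Entropies:
  H(A) = 2.0000 bits
  H(B) = 1.1980 bits
  H(C) = 1.9259 bits

Ranking: A > C > B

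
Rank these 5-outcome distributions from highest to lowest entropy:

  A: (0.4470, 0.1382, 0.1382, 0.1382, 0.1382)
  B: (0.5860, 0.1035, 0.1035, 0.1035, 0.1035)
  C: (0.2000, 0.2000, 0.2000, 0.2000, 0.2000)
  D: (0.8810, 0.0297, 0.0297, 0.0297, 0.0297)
C > A > B > D

Key insight: Entropy is maximized by uniform distributions and minimized by concentrated distributions.

Entropies:
  H(A) = 2.0979 bits
  H(B) = 1.8066 bits
  H(C) = 2.3219 bits
  H(D) = 0.7645 bits

Ranking: C > A > B > D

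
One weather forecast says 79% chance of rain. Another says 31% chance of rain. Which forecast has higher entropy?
31% forecast

Treat each forecast as a Bernoulli distribution. Binary entropy is maximized at p=0.5 and falls off symmetrically toward 0 or 1. The 31% forecast is closer to 50%, so it is more uncertain. H(79%) ≈ 0.741 bits, H(31%) ≈ 0.893 bits.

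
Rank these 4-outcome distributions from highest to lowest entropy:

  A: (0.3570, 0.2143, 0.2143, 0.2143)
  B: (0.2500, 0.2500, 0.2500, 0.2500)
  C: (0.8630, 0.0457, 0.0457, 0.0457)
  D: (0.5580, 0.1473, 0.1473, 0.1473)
B > A > D > C

Key insight: Entropy is maximized by uniform distributions and minimized by concentrated distributions.

Entropies:
  H(A) = 1.9593 bits
  H(B) = 2.0000 bits
  H(C) = 0.7935 bits
  H(D) = 1.6908 bits

Ranking: B > A > D > C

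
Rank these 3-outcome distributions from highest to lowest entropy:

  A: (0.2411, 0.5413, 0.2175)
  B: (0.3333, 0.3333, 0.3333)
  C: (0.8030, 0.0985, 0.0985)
B > A > C

Key insight: Entropy is maximized by uniform distributions and minimized by concentrated distributions.

- Uniform distributions have maximum entropy log₂(3) = 1.5850 bits
- The more "peaked" or concentrated a distribution, the lower its entropy

Entropies:
  H(A) = 1.4529 bits
  H(B) = 1.5850 bits
  H(C) = 0.9129 bits

Ranking: B > A > C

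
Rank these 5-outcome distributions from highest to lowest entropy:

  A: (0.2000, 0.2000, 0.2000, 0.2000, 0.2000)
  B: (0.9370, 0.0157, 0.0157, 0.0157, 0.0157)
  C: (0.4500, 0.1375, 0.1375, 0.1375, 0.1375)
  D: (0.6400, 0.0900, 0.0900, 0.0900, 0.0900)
A > C > D > B

Key insight: Entropy is maximized by uniform distributions and minimized by concentrated distributions.

Entropies:
  H(A) = 2.3219 bits
  H(B) = 0.4652 bits
  H(C) = 2.0928 bits
  H(D) = 1.6627 bits

Ranking: A > C > D > B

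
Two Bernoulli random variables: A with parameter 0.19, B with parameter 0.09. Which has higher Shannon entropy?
A

For binary distributions, entropy is maximized at p=0.5 and decreases as p moves toward 0 or 1.

H(A) = H(0.19) = 0.7015 bits
H(B) = H(0.09) = 0.4365 bits

Distribution A (p=0.19) is closer to uniform (p=0.5), so it has higher entropy.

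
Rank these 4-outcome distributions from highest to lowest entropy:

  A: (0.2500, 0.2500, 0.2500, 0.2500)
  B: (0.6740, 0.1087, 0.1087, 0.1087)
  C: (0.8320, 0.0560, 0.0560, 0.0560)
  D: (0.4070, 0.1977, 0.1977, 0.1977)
A > D > B > C

Key insight: Entropy is maximized by uniform distributions and minimized by concentrated distributions.

Entropies:
  H(A) = 2.0000 bits
  H(B) = 1.4275 bits
  H(C) = 0.9194 bits
  H(D) = 1.9148 bits

Ranking: A > D > B > C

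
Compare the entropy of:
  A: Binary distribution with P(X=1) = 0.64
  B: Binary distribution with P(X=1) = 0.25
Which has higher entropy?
A

For binary distributions, entropy is maximized at p=0.5 and decreases as p moves toward 0 or 1.

H(A) = H(0.64) = 0.9427 bits
H(B) = H(0.25) = 0.8113 bits

Distribution A (p=0.64) is closer to uniform (p=0.5), so it has higher entropy.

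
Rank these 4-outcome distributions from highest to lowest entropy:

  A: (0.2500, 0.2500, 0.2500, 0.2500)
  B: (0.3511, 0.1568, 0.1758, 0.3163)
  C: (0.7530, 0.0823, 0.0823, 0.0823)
A > B > C

Key insight: Entropy is maximized by uniform distributions and minimized by concentrated distributions.

- Uniform distributions have maximum entropy log₂(4) = 2.0000 bits
- The more "peaked" or concentrated a distribution, the lower its entropy

Entropies:
  H(A) = 2.0000 bits
  H(B) = 1.9155 bits
  H(C) = 1.1980 bits

Ranking: A > B > C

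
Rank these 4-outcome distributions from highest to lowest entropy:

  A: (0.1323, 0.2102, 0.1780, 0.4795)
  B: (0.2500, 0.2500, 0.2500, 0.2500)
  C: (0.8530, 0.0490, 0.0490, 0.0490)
B > A > C

Key insight: Entropy is maximized by uniform distributions and minimized by concentrated distributions.

- Uniform distributions have maximum entropy log₂(4) = 2.0000 bits
- The more "peaked" or concentrated a distribution, the lower its entropy

Entropies:
  H(A) = 1.8107 bits
  H(B) = 2.0000 bits
  H(C) = 0.8353 bits

Ranking: B > A > C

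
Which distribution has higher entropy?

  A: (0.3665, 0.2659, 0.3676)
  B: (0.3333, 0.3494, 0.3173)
B

Both distributions are close to uniform, making this a harder comparison.

H(A) = 1.5696 bits
H(B) = 1.5838 bits

The distribution closer to uniform has higher entropy.
Answer: B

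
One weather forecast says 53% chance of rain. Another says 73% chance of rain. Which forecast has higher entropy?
53% forecast

Treat each forecast as a Bernoulli distribution. Binary entropy is maximized at p=0.5 and falls off symmetrically toward 0 or 1. The 53% forecast is closer to 50%, so it is more uncertain. H(53%) ≈ 0.997 bits, H(73%) ≈ 0.841 bits.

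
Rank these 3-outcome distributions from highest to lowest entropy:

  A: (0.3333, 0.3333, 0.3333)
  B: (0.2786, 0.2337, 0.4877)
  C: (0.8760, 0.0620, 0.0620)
A > B > C

Key insight: Entropy is maximized by uniform distributions and minimized by concentrated distributions.

- Uniform distributions have maximum entropy log₂(3) = 1.5850 bits
- The more "peaked" or concentrated a distribution, the lower its entropy

Entropies:
  H(A) = 1.5850 bits
  H(B) = 1.5091 bits
  H(C) = 0.6648 bits

Ranking: A > B > C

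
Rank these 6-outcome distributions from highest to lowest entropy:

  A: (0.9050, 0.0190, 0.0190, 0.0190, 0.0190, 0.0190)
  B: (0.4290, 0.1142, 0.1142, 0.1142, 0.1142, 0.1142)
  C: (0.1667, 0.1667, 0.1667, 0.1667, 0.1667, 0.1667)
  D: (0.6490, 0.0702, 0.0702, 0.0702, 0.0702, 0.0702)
C > B > D > A

Key insight: Entropy is maximized by uniform distributions and minimized by concentrated distributions.

Entropies:
  H(A) = 0.6735 bits
  H(B) = 2.3112 bits
  H(C) = 2.5850 bits
  H(D) = 1.7500 bits

Ranking: C > B > D > A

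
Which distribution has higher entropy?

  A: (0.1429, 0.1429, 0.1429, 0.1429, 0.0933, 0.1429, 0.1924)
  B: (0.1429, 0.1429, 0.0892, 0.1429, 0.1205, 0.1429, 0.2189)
A

Both distributions are close to uniform, making this a harder comparison.

H(A) = 2.7821 bits
H(B) = 2.7628 bits

The distribution closer to uniform has higher entropy.
Answer: A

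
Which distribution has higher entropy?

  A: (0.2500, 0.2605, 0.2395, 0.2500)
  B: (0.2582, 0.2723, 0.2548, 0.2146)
A

Both distributions are close to uniform, making this a harder comparison.

H(A) = 1.9994 bits
H(B) = 1.9946 bits

The distribution closer to uniform has higher entropy.
Answer: A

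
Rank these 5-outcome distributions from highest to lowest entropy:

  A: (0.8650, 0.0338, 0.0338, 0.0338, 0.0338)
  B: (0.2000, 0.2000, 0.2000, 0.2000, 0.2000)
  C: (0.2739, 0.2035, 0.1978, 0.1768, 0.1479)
B > C > A

Key insight: Entropy is maximized by uniform distributions and minimized by concentrated distributions.

- Uniform distributions have maximum entropy log₂(5) = 2.3219 bits
- The more "peaked" or concentrated a distribution, the lower its entropy

Entropies:
  H(A) = 0.8410 bits
  H(B) = 2.3219 bits
  H(C) = 2.2914 bits

Ranking: B > C > A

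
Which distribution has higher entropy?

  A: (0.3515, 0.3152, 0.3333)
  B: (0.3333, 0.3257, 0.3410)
B

Both distributions are close to uniform, making this a harder comparison.

H(A) = 1.5835 bits
H(B) = 1.5847 bits

The distribution closer to uniform has higher entropy.
Answer: B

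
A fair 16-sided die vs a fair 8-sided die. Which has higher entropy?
16-sided die

Both are uniform distributions; for uniform over n outcomes, H = log₂(n). H(16-sided) = log₂(16) = 4.000 bits and H(8-sided) = log₂(8) = 3.000 bits. More outcomes in a uniform distribution means higher entropy.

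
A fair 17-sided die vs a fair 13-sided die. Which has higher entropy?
17-sided die

Both are uniform distributions; for uniform over n outcomes, H = log₂(n). H(17-sided) = log₂(17) = 4.087 bits and H(13-sided) = log₂(13) = 3.700 bits. More outcomes in a uniform distribution means higher entropy.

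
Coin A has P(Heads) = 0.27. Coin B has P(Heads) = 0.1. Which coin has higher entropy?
A

For binary distributions, entropy is maximized at p=0.5 and decreases as p moves toward 0 or 1.

H(A) = H(0.27) = 0.8415 bits
H(B) = H(0.1) = 0.4690 bits

Distribution A (p=0.27) is closer to uniform (p=0.5), so it has higher entropy.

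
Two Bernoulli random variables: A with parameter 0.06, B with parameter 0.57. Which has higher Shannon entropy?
B

For binary distributions, entropy is maximized at p=0.5 and decreases as p moves toward 0 or 1.

H(A) = H(0.06) = 0.3274 bits
H(B) = H(0.57) = 0.9858 bits

Distribution B (p=0.57) is closer to uniform (p=0.5), so it has higher entropy.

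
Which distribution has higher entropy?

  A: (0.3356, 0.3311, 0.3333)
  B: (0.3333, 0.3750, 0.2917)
A

Both distributions are close to uniform, making this a harder comparison.

H(A) = 1.5849 bits
H(B) = 1.5774 bits

The distribution closer to uniform has higher entropy.
Answer: A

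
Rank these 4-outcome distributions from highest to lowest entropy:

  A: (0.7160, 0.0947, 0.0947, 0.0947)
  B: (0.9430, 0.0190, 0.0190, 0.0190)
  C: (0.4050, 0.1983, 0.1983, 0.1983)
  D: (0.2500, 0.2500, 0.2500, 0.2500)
D > C > A > B

Key insight: Entropy is maximized by uniform distributions and minimized by concentrated distributions.

Entropies:
  H(A) = 1.3110 bits
  H(B) = 0.4058 bits
  H(C) = 1.9169 bits
  H(D) = 2.0000 bits

Ranking: D > C > A > B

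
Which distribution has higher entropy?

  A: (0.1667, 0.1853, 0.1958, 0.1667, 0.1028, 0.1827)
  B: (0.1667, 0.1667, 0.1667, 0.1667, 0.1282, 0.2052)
B

Both distributions are close to uniform, making this a harder comparison.

H(A) = 2.5585 bits
H(B) = 2.5720 bits

The distribution closer to uniform has higher entropy.
Answer: B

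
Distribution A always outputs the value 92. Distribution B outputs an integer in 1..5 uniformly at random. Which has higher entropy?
B

A is deterministic, so H(A) = 0. B is uniform over 5 outcomes, so H(B) = log₂(5) = 2.322 bits. Any distribution with genuine randomness has higher entropy than a deterministic one.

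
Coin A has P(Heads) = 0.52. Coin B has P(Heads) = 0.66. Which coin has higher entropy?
A

For binary distributions, entropy is maximized at p=0.5 and decreases as p moves toward 0 or 1.

H(A) = H(0.52) = 0.9988 bits
H(B) = H(0.66) = 0.9248 bits

Distribution A (p=0.52) is closer to uniform (p=0.5), so it has higher entropy.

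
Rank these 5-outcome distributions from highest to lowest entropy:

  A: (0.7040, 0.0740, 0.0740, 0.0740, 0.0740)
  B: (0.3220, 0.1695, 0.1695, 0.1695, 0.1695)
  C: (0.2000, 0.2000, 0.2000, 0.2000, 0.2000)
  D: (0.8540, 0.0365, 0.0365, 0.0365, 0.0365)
C > B > A > D

Key insight: Entropy is maximized by uniform distributions and minimized by concentrated distributions.

Entropies:
  H(A) = 1.4683 bits
  H(B) = 2.2625 bits
  H(C) = 2.3219 bits
  H(D) = 0.8917 bits

Ranking: C > B > A > D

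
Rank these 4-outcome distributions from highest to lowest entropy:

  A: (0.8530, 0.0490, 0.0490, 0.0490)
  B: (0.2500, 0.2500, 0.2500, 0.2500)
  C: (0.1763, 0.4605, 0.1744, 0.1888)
B > C > A

Key insight: Entropy is maximized by uniform distributions and minimized by concentrated distributions.

- Uniform distributions have maximum entropy log₂(4) = 2.0000 bits
- The more "peaked" or concentrated a distribution, the lower its entropy

Entropies:
  H(A) = 0.8353 bits
  H(B) = 2.0000 bits
  H(C) = 1.8501 bits

Ranking: B > C > A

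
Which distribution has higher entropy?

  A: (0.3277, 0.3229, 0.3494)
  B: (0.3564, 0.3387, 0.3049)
A

Both distributions are close to uniform, making this a harder comparison.

H(A) = 1.5841 bits
H(B) = 1.5820 bits

The distribution closer to uniform has higher entropy.
Answer: A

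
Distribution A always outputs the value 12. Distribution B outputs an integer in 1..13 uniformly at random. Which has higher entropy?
B

A is deterministic, so H(A) = 0. B is uniform over 13 outcomes, so H(B) = log₂(13) = 3.700 bits. Any distribution with genuine randomness has higher entropy than a deterministic one.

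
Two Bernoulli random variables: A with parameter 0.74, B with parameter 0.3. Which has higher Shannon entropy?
B

For binary distributions, entropy is maximized at p=0.5 and decreases as p moves toward 0 or 1.

H(A) = H(0.74) = 0.8267 bits
H(B) = H(0.3) = 0.8813 bits

Distribution B (p=0.3) is closer to uniform (p=0.5), so it has higher entropy.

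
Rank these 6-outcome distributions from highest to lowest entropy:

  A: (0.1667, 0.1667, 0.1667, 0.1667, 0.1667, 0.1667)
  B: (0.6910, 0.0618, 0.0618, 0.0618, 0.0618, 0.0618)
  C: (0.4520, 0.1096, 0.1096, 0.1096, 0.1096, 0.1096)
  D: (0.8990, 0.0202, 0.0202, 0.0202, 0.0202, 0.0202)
A > C > B > D

Key insight: Entropy is maximized by uniform distributions and minimized by concentrated distributions.

Entropies:
  H(A) = 2.5850 bits
  H(B) = 1.6095 bits
  H(C) = 2.2658 bits
  H(D) = 0.7067 bits

Ranking: A > C > B > D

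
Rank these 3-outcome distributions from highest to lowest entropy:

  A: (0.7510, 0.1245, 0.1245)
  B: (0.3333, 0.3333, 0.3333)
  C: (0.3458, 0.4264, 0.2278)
B > C > A

Key insight: Entropy is maximized by uniform distributions and minimized by concentrated distributions.

- Uniform distributions have maximum entropy log₂(3) = 1.5850 bits
- The more "peaked" or concentrated a distribution, the lower its entropy

Entropies:
  H(A) = 1.0587 bits
  H(B) = 1.5850 bits
  H(C) = 1.5402 bits

Ranking: B > C > A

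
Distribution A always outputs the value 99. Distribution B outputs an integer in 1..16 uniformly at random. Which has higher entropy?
B

A is deterministic, so H(A) = 0. B is uniform over 16 outcomes, so H(B) = log₂(16) = 4.000 bits. Any distribution with genuine randomness has higher entropy than a deterministic one.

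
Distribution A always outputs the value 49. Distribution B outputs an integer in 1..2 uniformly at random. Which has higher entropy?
B

A is deterministic, so H(A) = 0. B is uniform over 2 outcomes, so H(B) = log₂(2) = 1.000 bits. Any distribution with genuine randomness has higher entropy than a deterministic one.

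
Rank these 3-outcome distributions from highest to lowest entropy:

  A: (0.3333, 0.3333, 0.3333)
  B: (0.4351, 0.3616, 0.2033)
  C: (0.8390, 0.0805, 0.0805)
A > B > C

Key insight: Entropy is maximized by uniform distributions and minimized by concentrated distributions.

- Uniform distributions have maximum entropy log₂(3) = 1.5850 bits
- The more "peaked" or concentrated a distribution, the lower its entropy

Entropies:
  H(A) = 1.5850 bits
  H(B) = 1.5203 bits
  H(C) = 0.7977 bits

Ranking: A > B > C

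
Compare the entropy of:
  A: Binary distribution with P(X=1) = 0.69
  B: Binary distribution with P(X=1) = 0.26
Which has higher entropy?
A

For binary distributions, entropy is maximized at p=0.5 and decreases as p moves toward 0 or 1.

H(A) = H(0.69) = 0.8932 bits
H(B) = H(0.26) = 0.8267 bits

Distribution A (p=0.69) is closer to uniform (p=0.5), so it has higher entropy.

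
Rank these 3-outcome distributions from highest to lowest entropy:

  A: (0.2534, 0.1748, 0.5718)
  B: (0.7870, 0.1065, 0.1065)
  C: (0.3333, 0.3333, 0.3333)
C > A > B

Key insight: Entropy is maximized by uniform distributions and minimized by concentrated distributions.

- Uniform distributions have maximum entropy log₂(3) = 1.5850 bits
- The more "peaked" or concentrated a distribution, the lower its entropy

Entropies:
  H(A) = 1.4028 bits
  H(B) = 0.9602 bits
  H(C) = 1.5850 bits

Ranking: C > A > B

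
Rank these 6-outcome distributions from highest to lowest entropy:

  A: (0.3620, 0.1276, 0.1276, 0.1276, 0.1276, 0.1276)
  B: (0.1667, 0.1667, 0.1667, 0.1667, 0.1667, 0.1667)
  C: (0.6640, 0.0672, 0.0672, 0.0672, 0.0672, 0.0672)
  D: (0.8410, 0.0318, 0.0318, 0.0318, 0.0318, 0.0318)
B > A > C > D

Key insight: Entropy is maximized by uniform distributions and minimized by concentrated distributions.

Entropies:
  H(A) = 2.4257 bits
  H(B) = 2.5850 bits
  H(C) = 1.7011 bits
  H(D) = 1.0011 bits

Ranking: B > A > C > D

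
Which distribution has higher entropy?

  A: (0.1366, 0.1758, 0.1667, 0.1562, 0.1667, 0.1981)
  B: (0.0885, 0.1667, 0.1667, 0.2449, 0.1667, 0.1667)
A

Both distributions are close to uniform, making this a harder comparison.

H(A) = 2.5759 bits
H(B) = 2.5299 bits

The distribution closer to uniform has higher entropy.
Answer: A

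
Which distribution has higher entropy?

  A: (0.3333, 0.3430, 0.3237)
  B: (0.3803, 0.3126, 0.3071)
A

Both distributions are close to uniform, making this a harder comparison.

H(A) = 1.5846 bits
H(B) = 1.5779 bits

The distribution closer to uniform has higher entropy.
Answer: A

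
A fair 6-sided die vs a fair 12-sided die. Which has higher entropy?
12-sided die

Both are uniform distributions; for uniform over n outcomes, H = log₂(n). H(6-sided) = log₂(6) = 2.585 bits and H(12-sided) = log₂(12) = 3.585 bits. More outcomes in a uniform distribution means higher entropy.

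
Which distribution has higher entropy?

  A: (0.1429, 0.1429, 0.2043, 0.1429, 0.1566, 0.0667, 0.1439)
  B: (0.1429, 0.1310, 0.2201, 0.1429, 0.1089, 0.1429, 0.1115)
B

Both distributions are close to uniform, making this a harder comparison.

H(A) = 2.7530 bits
H(B) = 2.7691 bits

The distribution closer to uniform has higher entropy.
Answer: B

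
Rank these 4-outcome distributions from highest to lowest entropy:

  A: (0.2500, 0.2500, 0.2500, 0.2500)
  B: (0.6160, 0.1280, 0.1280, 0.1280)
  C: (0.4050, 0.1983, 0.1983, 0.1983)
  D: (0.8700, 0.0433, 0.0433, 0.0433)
A > C > B > D

Key insight: Entropy is maximized by uniform distributions and minimized by concentrated distributions.

Entropies:
  H(A) = 2.0000 bits
  H(B) = 1.5694 bits
  H(C) = 1.9169 bits
  H(D) = 0.7635 bits

Ranking: A > C > B > D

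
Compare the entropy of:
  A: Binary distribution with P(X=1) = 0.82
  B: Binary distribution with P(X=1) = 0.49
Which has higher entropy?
B

For binary distributions, entropy is maximized at p=0.5 and decreases as p moves toward 0 or 1.

H(A) = H(0.82) = 0.6801 bits
H(B) = H(0.49) = 0.9997 bits

Distribution B (p=0.49) is closer to uniform (p=0.5), so it has higher entropy.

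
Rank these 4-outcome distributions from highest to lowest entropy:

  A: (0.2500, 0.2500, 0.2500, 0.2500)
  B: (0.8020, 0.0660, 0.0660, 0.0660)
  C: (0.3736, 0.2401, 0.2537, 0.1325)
A > C > B

Key insight: Entropy is maximized by uniform distributions and minimized by concentrated distributions.

- Uniform distributions have maximum entropy log₂(4) = 2.0000 bits
- The more "peaked" or concentrated a distribution, the lower its entropy

Entropies:
  H(A) = 2.0000 bits
  H(B) = 1.0317 bits
  H(C) = 1.9133 bits

Ranking: A > C > B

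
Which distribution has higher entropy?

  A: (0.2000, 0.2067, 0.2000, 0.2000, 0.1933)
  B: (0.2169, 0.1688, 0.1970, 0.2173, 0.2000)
A

Both distributions are close to uniform, making this a harder comparison.

H(A) = 2.3216 bits
H(B) = 2.3161 bits

The distribution closer to uniform has higher entropy.
Answer: A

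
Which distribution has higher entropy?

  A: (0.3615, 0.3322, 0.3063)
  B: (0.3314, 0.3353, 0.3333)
B

Both distributions are close to uniform, making this a harder comparison.

H(A) = 1.5817 bits
H(B) = 1.5849 bits

The distribution closer to uniform has higher entropy.
Answer: B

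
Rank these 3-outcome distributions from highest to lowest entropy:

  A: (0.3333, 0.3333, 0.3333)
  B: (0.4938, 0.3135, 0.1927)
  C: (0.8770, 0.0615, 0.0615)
A > B > C

Key insight: Entropy is maximized by uniform distributions and minimized by concentrated distributions.

- Uniform distributions have maximum entropy log₂(3) = 1.5850 bits
- The more "peaked" or concentrated a distribution, the lower its entropy

Entropies:
  H(A) = 1.5850 bits
  H(B) = 1.4851 bits
  H(C) = 0.6609 bits

Ranking: A > B > C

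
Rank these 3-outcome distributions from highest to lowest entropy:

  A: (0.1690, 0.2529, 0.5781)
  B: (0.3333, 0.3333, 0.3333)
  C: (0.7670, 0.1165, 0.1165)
B > A > C

Key insight: Entropy is maximized by uniform distributions and minimized by concentrated distributions.

- Uniform distributions have maximum entropy log₂(3) = 1.5850 bits
- The more "peaked" or concentrated a distribution, the lower its entropy

Entropies:
  H(A) = 1.3921 bits
  H(B) = 1.5850 bits
  H(C) = 1.0162 bits

Ranking: B > A > C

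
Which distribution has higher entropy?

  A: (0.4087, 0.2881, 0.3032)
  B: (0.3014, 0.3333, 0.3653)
B

Both distributions are close to uniform, making this a harder comparison.

H(A) = 1.5668 bits
H(B) = 1.5805 bits

The distribution closer to uniform has higher entropy.
Answer: B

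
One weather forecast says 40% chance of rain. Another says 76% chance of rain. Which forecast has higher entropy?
40% forecast

Treat each forecast as a Bernoulli distribution. Binary entropy is maximized at p=0.5 and falls off symmetrically toward 0 or 1. The 40% forecast is closer to 50%, so it is more uncertain. H(40%) ≈ 0.971 bits, H(76%) ≈ 0.795 bits.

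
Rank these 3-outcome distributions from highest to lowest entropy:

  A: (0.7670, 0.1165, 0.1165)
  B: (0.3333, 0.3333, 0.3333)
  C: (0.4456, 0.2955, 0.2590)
B > C > A

Key insight: Entropy is maximized by uniform distributions and minimized by concentrated distributions.

- Uniform distributions have maximum entropy log₂(3) = 1.5850 bits
- The more "peaked" or concentrated a distribution, the lower its entropy

Entropies:
  H(A) = 1.0162 bits
  H(B) = 1.5850 bits
  H(C) = 1.5441 bits

Ranking: B > C > A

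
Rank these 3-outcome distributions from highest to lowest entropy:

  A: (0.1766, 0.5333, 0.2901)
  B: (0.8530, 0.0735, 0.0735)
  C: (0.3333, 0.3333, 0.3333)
C > A > B

Key insight: Entropy is maximized by uniform distributions and minimized by concentrated distributions.

- Uniform distributions have maximum entropy log₂(3) = 1.5850 bits
- The more "peaked" or concentrated a distribution, the lower its entropy

Entropies:
  H(A) = 1.4434 bits
  H(B) = 0.7493 bits
  H(C) = 1.5850 bits

Ranking: C > A > B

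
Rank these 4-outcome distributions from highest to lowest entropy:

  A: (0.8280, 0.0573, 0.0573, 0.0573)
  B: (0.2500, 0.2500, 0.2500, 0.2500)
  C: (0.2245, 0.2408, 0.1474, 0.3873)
B > C > A

Key insight: Entropy is maximized by uniform distributions and minimized by concentrated distributions.

- Uniform distributions have maximum entropy log₂(4) = 2.0000 bits
- The more "peaked" or concentrated a distribution, the lower its entropy

Entropies:
  H(A) = 0.9349 bits
  H(B) = 2.0000 bits
  H(C) = 1.9156 bits

Ranking: B > C > A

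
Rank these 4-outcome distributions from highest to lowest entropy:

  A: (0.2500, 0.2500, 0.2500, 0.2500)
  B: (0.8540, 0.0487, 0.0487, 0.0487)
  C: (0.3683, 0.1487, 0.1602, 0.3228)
A > C > B

Key insight: Entropy is maximized by uniform distributions and minimized by concentrated distributions.

- Uniform distributions have maximum entropy log₂(4) = 2.0000 bits
- The more "peaked" or concentrated a distribution, the lower its entropy

Entropies:
  H(A) = 2.0000 bits
  H(B) = 0.8311 bits
  H(C) = 1.8894 bits

Ranking: A > C > B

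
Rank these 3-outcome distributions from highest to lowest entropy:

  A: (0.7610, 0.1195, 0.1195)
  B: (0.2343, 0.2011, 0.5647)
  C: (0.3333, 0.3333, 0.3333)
C > B > A

Key insight: Entropy is maximized by uniform distributions and minimized by concentrated distributions.

- Uniform distributions have maximum entropy log₂(3) = 1.5850 bits
- The more "peaked" or concentrated a distribution, the lower its entropy

Entropies:
  H(A) = 1.0324 bits
  H(B) = 1.4214 bits
  H(C) = 1.5850 bits

Ranking: C > B > A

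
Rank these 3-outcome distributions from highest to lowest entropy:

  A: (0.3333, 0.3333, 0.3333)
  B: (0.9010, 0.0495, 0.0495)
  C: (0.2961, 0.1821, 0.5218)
A > C > B

Key insight: Entropy is maximized by uniform distributions and minimized by concentrated distributions.

- Uniform distributions have maximum entropy log₂(3) = 1.5850 bits
- The more "peaked" or concentrated a distribution, the lower its entropy

Entropies:
  H(A) = 1.5850 bits
  H(B) = 0.5648 bits
  H(C) = 1.4570 bits

Ranking: A > C > B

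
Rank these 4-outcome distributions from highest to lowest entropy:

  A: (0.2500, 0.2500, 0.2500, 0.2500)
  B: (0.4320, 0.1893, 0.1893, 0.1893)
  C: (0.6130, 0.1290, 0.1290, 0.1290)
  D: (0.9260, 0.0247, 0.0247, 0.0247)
A > B > C > D

Key insight: Entropy is maximized by uniform distributions and minimized by concentrated distributions.

Entropies:
  H(A) = 2.0000 bits
  H(B) = 1.8869 bits
  H(C) = 1.5762 bits
  H(D) = 0.4980 bits

Ranking: A > B > C > D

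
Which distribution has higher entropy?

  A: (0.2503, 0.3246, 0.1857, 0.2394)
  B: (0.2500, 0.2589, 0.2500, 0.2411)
B

Both distributions are close to uniform, making this a harder comparison.

H(A) = 1.9719 bits
H(B) = 1.9995 bits

The distribution closer to uniform has higher entropy.
Answer: B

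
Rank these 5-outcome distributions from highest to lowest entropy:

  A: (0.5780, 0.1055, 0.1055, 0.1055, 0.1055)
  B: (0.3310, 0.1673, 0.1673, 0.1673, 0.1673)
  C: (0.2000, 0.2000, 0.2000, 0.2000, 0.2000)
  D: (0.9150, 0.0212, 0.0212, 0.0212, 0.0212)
C > B > A > D

Key insight: Entropy is maximized by uniform distributions and minimized by concentrated distributions.

Entropies:
  H(A) = 1.8264 bits
  H(B) = 2.2539 bits
  H(C) = 2.3219 bits
  H(D) = 0.5896 bits

Ranking: C > B > A > D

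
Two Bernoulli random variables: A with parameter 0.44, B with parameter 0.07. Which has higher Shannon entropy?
A

For binary distributions, entropy is maximized at p=0.5 and decreases as p moves toward 0 or 1.

H(A) = H(0.44) = 0.9896 bits
H(B) = H(0.07) = 0.3659 bits

Distribution A (p=0.44) is closer to uniform (p=0.5), so it has higher entropy.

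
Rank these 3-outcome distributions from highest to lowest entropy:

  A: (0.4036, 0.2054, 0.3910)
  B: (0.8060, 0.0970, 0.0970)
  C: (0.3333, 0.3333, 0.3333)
C > A > B

Key insight: Entropy is maximized by uniform distributions and minimized by concentrated distributions.

- Uniform distributions have maximum entropy log₂(3) = 1.5850 bits
- The more "peaked" or concentrated a distribution, the lower its entropy

Entropies:
  H(A) = 1.5270 bits
  H(B) = 0.9038 bits
  H(C) = 1.5850 bits

Ranking: C > A > B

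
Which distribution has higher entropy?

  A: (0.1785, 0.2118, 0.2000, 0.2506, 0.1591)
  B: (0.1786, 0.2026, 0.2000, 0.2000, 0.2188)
B

Both distributions are close to uniform, making this a harder comparison.

H(A) = 2.3047 bits
H(B) = 2.3189 bits

The distribution closer to uniform has higher entropy.
Answer: B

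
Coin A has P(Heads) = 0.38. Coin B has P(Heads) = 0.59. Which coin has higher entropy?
B

For binary distributions, entropy is maximized at p=0.5 and decreases as p moves toward 0 or 1.

H(A) = H(0.38) = 0.9580 bits
H(B) = H(0.59) = 0.9765 bits

Distribution B (p=0.59) is closer to uniform (p=0.5), so it has higher entropy.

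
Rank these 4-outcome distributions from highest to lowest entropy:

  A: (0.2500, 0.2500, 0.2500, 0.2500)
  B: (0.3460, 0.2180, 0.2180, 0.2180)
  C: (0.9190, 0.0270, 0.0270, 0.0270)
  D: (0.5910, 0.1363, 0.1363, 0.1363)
A > B > D > C

Key insight: Entropy is maximized by uniform distributions and minimized by concentrated distributions.

Entropies:
  H(A) = 2.0000 bits
  H(B) = 1.9670 bits
  H(C) = 0.5341 bits
  H(D) = 1.6242 bits

Ranking: A > B > D > C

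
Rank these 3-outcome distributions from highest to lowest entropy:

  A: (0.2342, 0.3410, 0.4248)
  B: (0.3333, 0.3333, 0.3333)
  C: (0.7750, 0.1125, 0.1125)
B > A > C

Key insight: Entropy is maximized by uniform distributions and minimized by concentrated distributions.

- Uniform distributions have maximum entropy log₂(3) = 1.5850 bits
- The more "peaked" or concentrated a distribution, the lower its entropy

Entropies:
  H(A) = 1.5444 bits
  H(B) = 1.5850 bits
  H(C) = 0.9942 bits

Ranking: B > A > C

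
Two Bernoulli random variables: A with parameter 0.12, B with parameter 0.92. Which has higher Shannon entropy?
A

For binary distributions, entropy is maximized at p=0.5 and decreases as p moves toward 0 or 1.

H(A) = H(0.12) = 0.5294 bits
H(B) = H(0.92) = 0.4022 bits

Distribution A (p=0.12) is closer to uniform (p=0.5), so it has higher entropy.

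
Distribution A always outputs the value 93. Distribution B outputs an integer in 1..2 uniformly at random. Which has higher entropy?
B

A is deterministic, so H(A) = 0. B is uniform over 2 outcomes, so H(B) = log₂(2) = 1.000 bits. Any distribution with genuine randomness has higher entropy than a deterministic one.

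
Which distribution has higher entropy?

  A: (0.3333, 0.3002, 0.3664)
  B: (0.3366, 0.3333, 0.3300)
B

Both distributions are close to uniform, making this a harder comparison.

H(A) = 1.5802 bits
H(B) = 1.5849 bits

The distribution closer to uniform has higher entropy.
Answer: B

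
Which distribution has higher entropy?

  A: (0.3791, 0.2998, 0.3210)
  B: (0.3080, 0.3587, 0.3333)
B

Both distributions are close to uniform, making this a harder comparison.

H(A) = 1.5778 bits
H(B) = 1.5822 bits

The distribution closer to uniform has higher entropy.
Answer: B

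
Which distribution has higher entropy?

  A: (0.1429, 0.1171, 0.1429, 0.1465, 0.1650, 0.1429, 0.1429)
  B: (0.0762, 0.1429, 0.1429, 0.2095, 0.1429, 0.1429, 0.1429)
A

Both distributions are close to uniform, making this a harder comparison.

H(A) = 2.8014 bits
H(B) = 2.7607 bits

The distribution closer to uniform has higher entropy.
Answer: A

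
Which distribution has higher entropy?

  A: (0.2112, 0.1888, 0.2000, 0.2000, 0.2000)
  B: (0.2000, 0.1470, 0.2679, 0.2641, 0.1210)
A

Both distributions are close to uniform, making this a harder comparison.

H(A) = 2.3210 bits
H(B) = 2.2561 bits

The distribution closer to uniform has higher entropy.
Answer: A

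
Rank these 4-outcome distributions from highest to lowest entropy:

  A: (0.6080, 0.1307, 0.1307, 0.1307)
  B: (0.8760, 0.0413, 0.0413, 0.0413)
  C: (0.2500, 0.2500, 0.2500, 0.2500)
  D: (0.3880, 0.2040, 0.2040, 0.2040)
C > D > A > B

Key insight: Entropy is maximized by uniform distributions and minimized by concentrated distributions.

Entropies:
  H(A) = 1.5874 bits
  H(B) = 0.7373 bits
  H(C) = 2.0000 bits
  H(D) = 1.9335 bits

Ranking: C > D > A > B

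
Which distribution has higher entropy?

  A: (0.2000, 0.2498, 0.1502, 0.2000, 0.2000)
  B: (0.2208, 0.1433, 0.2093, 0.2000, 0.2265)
B

Both distributions are close to uniform, making this a harder comparison.

H(A) = 2.3039 bits
H(B) = 2.3048 bits

The distribution closer to uniform has higher entropy.
Answer: B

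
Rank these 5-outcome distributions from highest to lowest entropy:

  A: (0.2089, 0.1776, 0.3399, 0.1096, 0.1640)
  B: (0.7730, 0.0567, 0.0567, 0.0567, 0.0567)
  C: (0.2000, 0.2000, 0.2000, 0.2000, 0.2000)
C > A > B

Key insight: Entropy is maximized by uniform distributions and minimized by concentrated distributions.

- Uniform distributions have maximum entropy log₂(5) = 2.3219 bits
- The more "peaked" or concentrated a distribution, the lower its entropy

Entropies:
  H(A) = 2.2212 bits
  H(B) = 1.2267 bits
  H(C) = 2.3219 bits

Ranking: C > A > B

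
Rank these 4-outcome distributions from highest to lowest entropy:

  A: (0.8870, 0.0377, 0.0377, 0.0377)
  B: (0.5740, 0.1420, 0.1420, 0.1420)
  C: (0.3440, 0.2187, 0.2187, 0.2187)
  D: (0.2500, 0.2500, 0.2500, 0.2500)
D > C > B > A

Key insight: Entropy is maximized by uniform distributions and minimized by concentrated distributions.

Entropies:
  H(A) = 0.6880 bits
  H(B) = 1.6593 bits
  H(C) = 1.9683 bits
  H(D) = 2.0000 bits

Ranking: D > C > B > A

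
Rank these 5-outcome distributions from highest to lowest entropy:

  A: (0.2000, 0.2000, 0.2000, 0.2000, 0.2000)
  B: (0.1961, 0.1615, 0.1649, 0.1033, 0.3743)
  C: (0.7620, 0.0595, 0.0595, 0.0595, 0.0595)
A > B > C

Key insight: Entropy is maximized by uniform distributions and minimized by concentrated distributions.

- Uniform distributions have maximum entropy log₂(5) = 2.3219 bits
- The more "peaked" or concentrated a distribution, the lower its entropy

Entropies:
  H(A) = 2.3219 bits
  H(B) = 2.1833 bits
  H(C) = 1.2677 bits

Ranking: A > B > C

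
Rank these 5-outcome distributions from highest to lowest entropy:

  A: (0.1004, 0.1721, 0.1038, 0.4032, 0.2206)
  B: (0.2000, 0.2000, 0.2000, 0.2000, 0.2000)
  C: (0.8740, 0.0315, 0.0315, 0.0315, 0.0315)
B > A > C

Key insight: Entropy is maximized by uniform distributions and minimized by concentrated distributions.

- Uniform distributions have maximum entropy log₂(5) = 2.3219 bits
- The more "peaked" or concentrated a distribution, the lower its entropy

Entropies:
  H(A) = 2.1184 bits
  H(B) = 2.3219 bits
  H(C) = 0.7984 bits

Ranking: B > A > C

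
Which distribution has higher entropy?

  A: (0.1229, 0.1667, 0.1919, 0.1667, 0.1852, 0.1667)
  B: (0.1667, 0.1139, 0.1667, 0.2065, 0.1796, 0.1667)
A

Both distributions are close to uniform, making this a harder comparison.

H(A) = 2.5718 bits
H(B) = 2.5643 bits

The distribution closer to uniform has higher entropy.
Answer: A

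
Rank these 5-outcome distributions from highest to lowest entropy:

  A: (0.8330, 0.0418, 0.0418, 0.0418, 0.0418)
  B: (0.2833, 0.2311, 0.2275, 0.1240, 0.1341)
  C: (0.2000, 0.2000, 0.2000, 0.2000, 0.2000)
C > B > A

Key insight: Entropy is maximized by uniform distributions and minimized by concentrated distributions.

- Uniform distributions have maximum entropy log₂(5) = 2.3219 bits
- The more "peaked" or concentrated a distribution, the lower its entropy

Entropies:
  H(A) = 0.9848 bits
  H(B) = 2.2520 bits
  H(C) = 2.3219 bits

Ranking: C > B > A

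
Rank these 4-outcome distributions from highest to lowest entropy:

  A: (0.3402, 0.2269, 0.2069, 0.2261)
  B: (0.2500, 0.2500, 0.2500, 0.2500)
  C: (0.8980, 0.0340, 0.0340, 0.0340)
B > A > C

Key insight: Entropy is maximized by uniform distributions and minimized by concentrated distributions.

- Uniform distributions have maximum entropy log₂(4) = 2.0000 bits
- The more "peaked" or concentrated a distribution, the lower its entropy

Entropies:
  H(A) = 1.9699 bits
  H(B) = 2.0000 bits
  H(C) = 0.6370 bits

Ranking: B > A > C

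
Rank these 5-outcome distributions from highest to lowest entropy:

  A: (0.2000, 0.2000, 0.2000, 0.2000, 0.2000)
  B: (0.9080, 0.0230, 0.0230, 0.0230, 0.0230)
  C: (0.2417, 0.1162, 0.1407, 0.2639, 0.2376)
A > C > B

Key insight: Entropy is maximized by uniform distributions and minimized by concentrated distributions.

- Uniform distributions have maximum entropy log₂(5) = 2.3219 bits
- The more "peaked" or concentrated a distribution, the lower its entropy

Entropies:
  H(A) = 2.3219 bits
  H(B) = 0.6271 bits
  H(C) = 2.2538 bits

Ranking: A > C > B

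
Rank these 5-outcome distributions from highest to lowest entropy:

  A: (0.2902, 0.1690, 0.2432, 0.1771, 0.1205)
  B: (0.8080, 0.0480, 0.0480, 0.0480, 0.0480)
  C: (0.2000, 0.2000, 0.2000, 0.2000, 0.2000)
C > A > B

Key insight: Entropy is maximized by uniform distributions and minimized by concentrated distributions.

- Uniform distributions have maximum entropy log₂(5) = 2.3219 bits
- The more "peaked" or concentrated a distribution, the lower its entropy

Entropies:
  H(A) = 2.2577 bits
  H(B) = 1.0896 bits
  H(C) = 2.3219 bits

Ranking: C > A > B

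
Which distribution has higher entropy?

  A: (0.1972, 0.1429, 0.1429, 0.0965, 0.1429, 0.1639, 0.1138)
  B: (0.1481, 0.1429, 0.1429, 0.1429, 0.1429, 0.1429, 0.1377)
B

Both distributions are close to uniform, making this a harder comparison.

H(A) = 2.7751 bits
H(B) = 2.8071 bits

The distribution closer to uniform has higher entropy.
Answer: B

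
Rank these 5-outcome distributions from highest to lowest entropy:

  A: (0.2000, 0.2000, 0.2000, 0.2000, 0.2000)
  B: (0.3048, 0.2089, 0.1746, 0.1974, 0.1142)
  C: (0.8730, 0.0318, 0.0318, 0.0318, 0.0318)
A > B > C

Key insight: Entropy is maximized by uniform distributions and minimized by concentrated distributions.

- Uniform distributions have maximum entropy log₂(5) = 2.3219 bits
- The more "peaked" or concentrated a distribution, the lower its entropy

Entropies:
  H(A) = 2.3219 bits
  H(B) = 2.2537 bits
  H(C) = 0.8032 bits

Ranking: A > B > C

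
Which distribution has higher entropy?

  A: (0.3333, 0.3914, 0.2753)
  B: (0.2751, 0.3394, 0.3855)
B

Both distributions are close to uniform, making this a harder comparison.

H(A) = 1.5703 bits
H(B) = 1.5715 bits

The distribution closer to uniform has higher entropy.
Answer: B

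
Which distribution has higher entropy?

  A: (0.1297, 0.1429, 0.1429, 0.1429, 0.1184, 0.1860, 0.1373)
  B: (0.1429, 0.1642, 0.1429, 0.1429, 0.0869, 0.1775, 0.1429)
A

Both distributions are close to uniform, making this a harder comparison.

H(A) = 2.7945 bits
H(B) = 2.7812 bits

The distribution closer to uniform has higher entropy.
Answer: A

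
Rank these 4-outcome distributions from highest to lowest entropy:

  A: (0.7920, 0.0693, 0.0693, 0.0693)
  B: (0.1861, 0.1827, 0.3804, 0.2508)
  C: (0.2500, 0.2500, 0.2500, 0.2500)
C > B > A

Key insight: Entropy is maximized by uniform distributions and minimized by concentrated distributions.

- Uniform distributions have maximum entropy log₂(4) = 2.0000 bits
- The more "peaked" or concentrated a distribution, the lower its entropy

Entropies:
  H(A) = 1.0673 bits
  H(B) = 1.9304 bits
  H(C) = 2.0000 bits

Ranking: C > B > A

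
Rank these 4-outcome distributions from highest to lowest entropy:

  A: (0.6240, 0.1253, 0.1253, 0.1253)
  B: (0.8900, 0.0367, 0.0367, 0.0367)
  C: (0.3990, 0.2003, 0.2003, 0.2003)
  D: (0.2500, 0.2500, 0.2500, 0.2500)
D > C > A > B

Key insight: Entropy is maximized by uniform distributions and minimized by concentrated distributions.

Entropies:
  H(A) = 1.5511 bits
  H(B) = 0.6743 bits
  H(C) = 1.9229 bits
  H(D) = 2.0000 bits

Ranking: D > C > A > B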